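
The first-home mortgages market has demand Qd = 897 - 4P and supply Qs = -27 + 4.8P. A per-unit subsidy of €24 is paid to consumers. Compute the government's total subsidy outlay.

Government cost = 139752/11

Pre-subsidy: 897 - 4P = -27 + 4.8P gives P* = 105, Q* = 477.
With the rebate, buyers effectively pay Pb = Ps − 24, where Ps is the price sellers receive.
Demand in terms of Ps becomes Qd = 897 − 4(Ps − 24) = 993 - 4Ps. Setting this equal to supply: 993 - 4Ps = -27 + 4.8Ps, so Ps = 1275/11.
Buyers pay Pb = 1275/11 − 24 = 1011/11; Q' = -27 + 4.8·(1275/11) = 5823/11.
Government outlay = subsidy × quantity = 24 × 5823/11 = 139752/11.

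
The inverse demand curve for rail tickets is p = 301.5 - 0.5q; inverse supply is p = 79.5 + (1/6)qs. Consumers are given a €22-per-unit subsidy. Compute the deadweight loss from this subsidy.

Pre-subsidy: 301.5 - 0.5q = 79.5 + (1/6)q gives q* = 333 and p* = 135.
With the rebate, buyers effectively pay pb = ps − 22, where ps is the price sellers receive.
On the curves, pb = 301.5 - 0.5q and ps = 79.5 + (1/6)q; the wedge ps − pb = 22 gives 79.5 + (1/6)q − (301.5 - 0.5q) = 22, so q' = 366.
Then pb = 301.5 − 0.5·366 = 118.5 and ps = 79.5 + (1/6)·366 = 140.5.
The subsidy expands output by 366 − 333 = 33 past the efficient level; on those units the gap between marginal cost and willingness to pay runs from 0 up to 22.
DWL = ½ × 22 × 33 = 363.

Deadweight loss = €363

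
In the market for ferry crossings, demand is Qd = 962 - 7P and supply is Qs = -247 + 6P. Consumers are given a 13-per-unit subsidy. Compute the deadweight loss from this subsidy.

Pre-subsidy: 962 - 7P = -247 + 6P gives P* = 93, Q* = 311.
With the rebate, buyers effectively pay Pb = Ps − 13, where Ps is the price sellers receive.
Demand in terms of Ps becomes Qd = 962 − 7(Ps − 13) = 1053 - 7Ps. Setting this equal to supply: 1053 - 7Ps = -247 + 6Ps, so Ps = 100.
Buyers pay Pb = 100 − 13 = 87; Q' = -247 + 6·100 = 353.
The subsidy expands output by 353 − 311 = 42 past the efficient level; on those units the gap between marginal cost and willingness to pay runs from 0 up to 13.
DWL = ½ × 13 × 42 = 273.

Deadweight loss = 273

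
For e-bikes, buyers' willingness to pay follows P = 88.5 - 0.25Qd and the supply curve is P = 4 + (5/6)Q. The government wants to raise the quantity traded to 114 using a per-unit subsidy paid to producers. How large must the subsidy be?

At Q = 114, from the demand curve buyers pay Pb = 88.5 − 0.25·114 = 60; from the supply curve sellers need Ps = 4 + (5/6)·114 = 99.
The subsidy must fill the gap: s = Ps − Pb = 99 − 60 = 39.

Required subsidy s = 39 per unit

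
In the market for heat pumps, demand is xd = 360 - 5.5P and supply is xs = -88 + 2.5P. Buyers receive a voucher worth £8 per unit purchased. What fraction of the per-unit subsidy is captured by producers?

Producer share = 0.6875

Pre-subsidy: 360 - 5.5P = -88 + 2.5P gives P* = 56, x* = 52.
With the rebate, buyers effectively pay Pb = Ps − 8, where Ps is the price sellers receive.
Demand in terms of Ps becomes xd = 360 − 5.5(Ps − 8) = 404 - 5.5Ps. Setting this equal to supply: 404 - 5.5Ps = -88 + 2.5Ps, so Ps = 61.5.
Buyers pay Pb = 61.5 − 8 = 53.5; x' = -88 + 2.5·61.5 = 65.75.
Buyers' price falls by P* − Pb = 56 − 53.5 = 2.5; sellers' price rises by Ps − P* = 61.5 − 56 = 5.5.
So producers capture 5.5/8 = 0.6875 of each unit of subsidy.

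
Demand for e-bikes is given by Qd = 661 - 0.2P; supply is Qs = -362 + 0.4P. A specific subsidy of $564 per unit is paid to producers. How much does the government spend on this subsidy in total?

Pre-subsidy: 661 - 0.2P = -362 + 0.4P gives P* = 1705, Q* = 320.
With the subsidy, sellers receive Ps = Pb + 564 for each unit, where Pb is the price buyers pay.
Supply in terms of Pb becomes Qs = -362 + 0.4(Pb + 564) = -136.4 + 0.4Pb. Setting this equal to demand: 661 - 0.2Pb = -136.4 + 0.4Pb, so Pb = 1329.
Sellers receive Ps = 1329 + 564 = 1893; Q' = 661 − 0.2·1329 = 395.2.
Government outlay = subsidy × quantity = 564 × 395.2 = 222892.8.

Government cost = $222892.8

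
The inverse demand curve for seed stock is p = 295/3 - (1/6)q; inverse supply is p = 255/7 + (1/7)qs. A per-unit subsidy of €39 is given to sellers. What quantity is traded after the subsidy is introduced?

q' = 326

Pre-subsidy: 295/3 - (1/6)q = 255/7 + (1/7)q gives q* = 200 and p* = 65.
With the subsidy, sellers receive ps = pb + 39 for each unit, where pb is the price buyers pay.
On the curves, pb = 295/3 - (1/6)q and ps = 255/7 + (1/7)q; the wedge ps − pb = 39 gives 255/7 + (1/7)q − (295/3 - (1/6)q) = 39, so q' = 326.
Then pb = 295/3 − (1/6)·326 = 44 and ps = 255/7 + (1/7)·326 = 83.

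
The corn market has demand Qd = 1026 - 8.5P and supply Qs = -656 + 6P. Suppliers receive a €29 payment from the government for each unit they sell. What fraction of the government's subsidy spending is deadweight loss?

DWL / government spending = 51/142

Pre-subsidy: 1026 - 8.5P = -656 + 6P gives P* = 116, Q* = 40.
With the subsidy, sellers receive Ps = Pb + 29 for each unit, where Pb is the price buyers pay.
Supply in terms of Pb becomes Qs = -656 + 6(Pb + 29) = -482 + 6Pb. Setting this equal to demand: 1026 - 8.5Pb = -482 + 6Pb, so Pb = 104.
Sellers receive Ps = 104 + 29 = 133; Q' = 1026 − 8.5·104 = 142.
ΔCS = ½(40 + 142)(116 − 104) = 1092; ΔPS = ½(40 + 142)(133 − 116) = 1547.
Government spending = 29 × 142 = 4118.
DWL = ½ × 29 × (142 − 40) = 1479; fraction = 1479 / 4118 = 51/142.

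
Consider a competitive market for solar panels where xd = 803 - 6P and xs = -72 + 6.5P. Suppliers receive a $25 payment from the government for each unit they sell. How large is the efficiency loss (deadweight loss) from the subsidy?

Pre-subsidy: 803 - 6P = -72 + 6.5P gives P* = 70, x* = 383.
With the subsidy, sellers receive Ps = Pb + 25 for each unit, where Pb is the price buyers pay.
Supply in terms of Pb becomes xs = -72 + 6.5(Pb + 25) = 90.5 + 6.5Pb. Setting this equal to demand: 803 - 6Pb = 90.5 + 6.5Pb, so Pb = 57.
Sellers receive Ps = 57 + 25 = 82; x' = 803 − 6·57 = 461.
The subsidy expands output by 461 − 383 = 78 past the efficient level; on those units the gap between marginal cost and willingness to pay runs from 0 up to 25.
DWL = ½ × 25 × 78 = 975.

Deadweight loss = $975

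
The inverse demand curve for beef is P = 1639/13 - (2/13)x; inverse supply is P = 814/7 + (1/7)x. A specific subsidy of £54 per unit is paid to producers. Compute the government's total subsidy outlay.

Pre-subsidy: 1639/13 - (2/13)x = 814/7 + (1/7)x gives x* = 33 and P* = 121.
With the subsidy, sellers receive Ps = Pb + 54 for each unit, where Pb is the price buyers pay.
On the curves, Pb = 1639/13 - (2/13)x and Ps = 814/7 + (1/7)x; the wedge Ps − Pb = 54 gives 814/7 + (1/7)x − (1639/13 - (2/13)x) = 54, so x' = 215.
Then Pb = 1639/13 − (2/13)·215 = 93 and Ps = 814/7 + (1/7)·215 = 147.
Government outlay = subsidy × quantity = 54 × 215 = 11610.

Government cost = £11610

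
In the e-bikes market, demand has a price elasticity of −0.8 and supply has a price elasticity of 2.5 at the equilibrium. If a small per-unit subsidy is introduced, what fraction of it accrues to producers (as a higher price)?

Producer share = 8/33

For a small subsidy around the equilibrium, the benefit split depends on the relative slopes, which at a point are proportional to the elasticities.
Buyer share = εs/(εs + |εd|) = 2.5/(2.5 + 0.8) = 25/33; seller share = |εd|/(εs + |εd|) = 8/33.
So producers capture 8/33 of the subsidy.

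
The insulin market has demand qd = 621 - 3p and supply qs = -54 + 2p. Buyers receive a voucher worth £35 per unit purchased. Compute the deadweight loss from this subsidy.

Pre-subsidy: 621 - 3p = -54 + 2p gives p* = 135, q* = 216.
With the rebate, buyers effectively pay pb = ps − 35, where ps is the price sellers receive.
Demand in terms of ps becomes qd = 621 − 3(ps − 35) = 726 - 3ps. Setting this equal to supply: 726 - 3ps = -54 + 2ps, so ps = 156.
Buyers pay pb = 156 − 35 = 121; q' = -54 + 2·156 = 258.
The subsidy expands output by 258 − 216 = 42 past the efficient level; on those units the gap between marginal cost and willingness to pay runs from 0 up to 35.
DWL = ½ × 35 × 42 = 735.

Deadweight loss = £735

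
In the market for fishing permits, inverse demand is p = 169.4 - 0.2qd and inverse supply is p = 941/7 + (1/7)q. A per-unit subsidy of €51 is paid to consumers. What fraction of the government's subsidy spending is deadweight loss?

DWL / government spending = 35/118

Pre-subsidy: 169.4 - 0.2q = 941/7 + (1/7)q gives q* = 102 and p* = 149.
With the rebate, buyers effectively pay pb = ps − 51, where ps is the price sellers receive.
On the curves, pb = 169.4 - 0.2q and ps = 941/7 + (1/7)q; the wedge ps − pb = 51 gives 941/7 + (1/7)q − (169.4 - 0.2q) = 51, so q' = 250.75.
Then pb = 169.4 − 0.2·250.75 = 119.25 and ps = 941/7 + (1/7)·250.75 = 170.25.
ΔCS = ½(102 + 250.75)(149 − 119.25) = 5247.15625; ΔPS = ½(102 + 250.75)(170.25 − 149) = 3747.96875.
Government spending = 51 × 250.75 = 12788.25.
DWL = ½ × 51 × (250.75 − 102) = 3793.125; fraction = 3793.125 / 12788.25 = 35/118.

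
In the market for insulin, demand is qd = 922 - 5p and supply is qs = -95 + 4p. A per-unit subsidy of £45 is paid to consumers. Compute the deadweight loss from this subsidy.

Deadweight loss = £2250

Pre-subsidy: 922 - 5p = -95 + 4p gives p* = 113, q* = 357.
With the rebate, buyers effectively pay pb = ps − 45, where ps is the price sellers receive.
Demand in terms of ps becomes qd = 922 − 5(ps − 45) = 1147 - 5ps. Setting this equal to supply: 1147 - 5ps = -95 + 4ps, so ps = 138.
Buyers pay pb = 138 − 45 = 93; q' = -95 + 4·138 = 457.
The subsidy expands output by 457 − 357 = 100 past the efficient level; on those units the gap between marginal cost and willingness to pay runs from 0 up to 45.
DWL = ½ × 45 × 100 = 2250.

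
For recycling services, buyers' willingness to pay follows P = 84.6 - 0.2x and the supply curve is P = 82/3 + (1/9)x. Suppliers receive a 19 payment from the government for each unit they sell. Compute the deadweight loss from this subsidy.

Deadweight loss = 16245/28

Pre-subsidy: 84.6 - 0.2x = 82/3 + (1/9)x gives x* = 2577/14 and P* = 669/14.
With the subsidy, sellers receive Ps = Pb + 19 for each unit, where Pb is the price buyers pay.
On the curves, Pb = 84.6 - 0.2x and Ps = 82/3 + (1/9)x; the wedge Ps − Pb = 19 gives 82/3 + (1/9)x − (84.6 - 0.2x) = 19, so x' = 1716/7.
Then Pb = 84.6 − 0.2·(1716/7) = 249/7 and Ps = 82/3 + (1/9)·(1716/7) = 382/7.
The subsidy expands output by 1716/7 − 2577/14 = 855/14 past the efficient level; on those units the gap between marginal cost and willingness to pay runs from 0 up to 19.
DWL = ½ × 19 × 855/14 = 16245/28.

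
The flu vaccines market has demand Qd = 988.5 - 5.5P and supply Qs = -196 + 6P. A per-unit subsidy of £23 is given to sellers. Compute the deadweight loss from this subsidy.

Pre-subsidy: 988.5 - 5.5P = -196 + 6P gives P* = 103, Q* = 422.
With the subsidy, sellers receive Ps = Pb + 23 for each unit, where Pb is the price buyers pay.
Supply in terms of Pb becomes Qs = -196 + 6(Pb + 23) = -58 + 6Pb. Setting this equal to demand: 988.5 - 5.5Pb = -58 + 6Pb, so Pb = 91.
Sellers receive Ps = 91 + 23 = 114; Q' = 988.5 − 5.5·91 = 488.
The subsidy expands output by 488 − 422 = 66 past the efficient level; on those units the gap between marginal cost and willingness to pay runs from 0 up to 23.
DWL = ½ × 23 × 66 = 759.

Deadweight loss = £759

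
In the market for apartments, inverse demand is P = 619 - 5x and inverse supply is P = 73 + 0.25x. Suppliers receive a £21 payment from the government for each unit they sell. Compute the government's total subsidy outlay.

Government cost = £2268

Pre-subsidy: 619 - 5x = 73 + 0.25x gives x* = 104 and P* = 99.
With the subsidy, sellers receive Ps = Pb + 21 for each unit, where Pb is the price buyers pay.
On the curves, Pb = 619 - 5x and Ps = 73 + 0.25x; the wedge Ps − Pb = 21 gives 73 + 0.25x − (619 - 5x) = 21, so x' = 108.
Then Pb = 619 − 5·108 = 79 and Ps = 73 + 0.25·108 = 100.
Government outlay = subsidy × quantity = 21 × 108 = 2268.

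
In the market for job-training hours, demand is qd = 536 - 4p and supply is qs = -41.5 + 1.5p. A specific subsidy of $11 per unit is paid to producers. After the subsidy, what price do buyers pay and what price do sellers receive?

Pre-subsidy: 536 - 4p = -41.5 + 1.5p gives p* = 105, q* = 116.
With the subsidy, sellers receive ps = pb + 11 for each unit, where pb is the price buyers pay.
Supply in terms of pb becomes qs = -41.5 + 1.5(pb + 11) = -25 + 1.5pb. Setting this equal to demand: 536 - 4pb = -25 + 1.5pb, so pb = 102.
Sellers receive ps = 102 + 11 = 113; q' = 536 − 4·102 = 128.

Buyers pay $102; sellers receive $113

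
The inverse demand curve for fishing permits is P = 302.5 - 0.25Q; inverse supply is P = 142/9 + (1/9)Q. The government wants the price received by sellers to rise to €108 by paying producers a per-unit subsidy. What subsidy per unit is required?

Required subsidy s = €13 per unit

At a seller price of 108, quantity supplied is -142 + 9·108 = 830.
Buyers absorb 830 only when they pay Pb = 302.5 − 0.25·830 = 95.
s = Ps − Pb = 108 − 95 = 13.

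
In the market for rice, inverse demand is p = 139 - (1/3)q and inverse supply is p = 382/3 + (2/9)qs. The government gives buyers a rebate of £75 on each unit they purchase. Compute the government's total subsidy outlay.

Pre-subsidy: 139 - (1/3)q = 382/3 + (2/9)q gives q* = 21 and p* = 132.
With the rebate, buyers effectively pay pb = ps − 75, where ps is the price sellers receive.
On the curves, pb = 139 - (1/3)q and ps = 382/3 + (2/9)q; the wedge ps − pb = 75 gives 382/3 + (2/9)q − (139 - (1/3)q) = 75, so q' = 156.
Then pb = 139 − (1/3)·156 = 87 and ps = 382/3 + (2/9)·156 = 162.
Government outlay = subsidy × quantity = 75 × 156 = 11700.

Government cost = £11700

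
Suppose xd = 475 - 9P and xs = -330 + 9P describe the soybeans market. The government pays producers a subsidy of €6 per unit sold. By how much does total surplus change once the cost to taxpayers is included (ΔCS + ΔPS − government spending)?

Net change in total surplus = -€81

Pre-subsidy: 475 - 9P = -330 + 9P gives P* = 805/18, x* = 72.5.
With the subsidy, sellers receive Ps = Pb + 6 for each unit, where Pb is the price buyers pay.
Supply in terms of Pb becomes xs = -330 + 9(Pb + 6) = -276 + 9Pb. Setting this equal to demand: 475 - 9Pb = -276 + 9Pb, so Pb = 751/18.
Sellers receive Ps = 751/18 + 6 = 859/18; x' = 475 − 9·(751/18) = 99.5.
ΔCS = ½(72.5 + 99.5)(805/18 − 751/18) = 258; ΔPS = ½(72.5 + 99.5)(859/18 − 805/18) = 258.
Government spending = 6 × 99.5 = 597.
Net change = 258 + 258 − 597 = -81. The loss equals the DWL triangle ½·6·27.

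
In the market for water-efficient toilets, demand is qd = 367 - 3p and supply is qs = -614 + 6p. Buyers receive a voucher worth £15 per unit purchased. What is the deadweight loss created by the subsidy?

Deadweight loss = £225

Pre-subsidy: 367 - 3p = -614 + 6p gives p* = 109, q* = 40.
With the rebate, buyers effectively pay pb = ps − 15, where ps is the price sellers receive.
Demand in terms of ps becomes qd = 367 − 3(ps − 15) = 412 - 3ps. Setting this equal to supply: 412 - 3ps = -614 + 6ps, so ps = 114.
Buyers pay pb = 114 − 15 = 99; q' = -614 + 6·114 = 70.
The subsidy expands output by 70 − 40 = 30 past the efficient level; on those units the gap between marginal cost and willingness to pay runs from 0 up to 15.
DWL = ½ × 15 × 30 = 225.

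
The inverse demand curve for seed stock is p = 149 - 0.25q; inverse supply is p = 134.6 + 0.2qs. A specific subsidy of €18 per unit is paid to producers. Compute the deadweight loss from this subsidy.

Deadweight loss = €360

Pre-subsidy: 149 - 0.25q = 134.6 + 0.2q gives q* = 32 and p* = 141.
With the subsidy, sellers receive ps = pb + 18 for each unit, where pb is the price buyers pay.
On the curves, pb = 149 - 0.25q and ps = 134.6 + 0.2q; the wedge ps − pb = 18 gives 134.6 + 0.2q − (149 - 0.25q) = 18, so q' = 72.
Then pb = 149 − 0.25·72 = 131 and ps = 134.6 + 0.2·72 = 149.
The subsidy expands output by 72 − 32 = 40 past the efficient level; on those units the gap between marginal cost and willingness to pay runs from 0 up to 18.
DWL = ½ × 18 × 40 = 360.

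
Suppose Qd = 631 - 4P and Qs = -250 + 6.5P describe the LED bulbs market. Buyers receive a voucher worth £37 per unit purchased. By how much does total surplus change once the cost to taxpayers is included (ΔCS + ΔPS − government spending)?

Net change in total surplus = -35594/21

Pre-subsidy: 631 - 4P = -250 + 6.5P gives P* = 1762/21, Q* = 6203/21.
With the rebate, buyers effectively pay Pb = Ps − 37, where Ps is the price sellers receive.
Demand in terms of Ps becomes Qd = 631 − 4(Ps − 37) = 779 - 4Ps. Setting this equal to supply: 779 - 4Ps = -250 + 6.5Ps, so Ps = 98.
Buyers pay Pb = 98 − 37 = 61; Q' = -250 + 6.5·98 = 387.
ΔCS = ½(6203/21 + 387)(1762/21 − 61) = 3446365/441; ΔPS = ½(6203/21 + 387)(98 − 1762/21) = 2120840/441.
Government spending = 37 × 387 = 14319.
Net change = 3446365/441 + 2120840/441 − 14319 = -35594/21. The loss equals the DWL triangle ½·37·1924/21.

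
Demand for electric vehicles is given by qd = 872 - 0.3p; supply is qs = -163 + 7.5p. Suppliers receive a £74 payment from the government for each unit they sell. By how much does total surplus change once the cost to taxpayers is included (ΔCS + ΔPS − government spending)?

Net change in total surplus = -20535/26

Pre-subsidy: 872 - 0.3p = -163 + 7.5p gives p* = 1725/13, q* = 21637/26.
With the subsidy, sellers receive ps = pb + 74 for each unit, where pb is the price buyers pay.
Supply in terms of pb becomes qs = -163 + 7.5(pb + 74) = 392 + 7.5pb. Setting this equal to demand: 872 - 0.3pb = 392 + 7.5pb, so pb = 800/13.
Sellers receive ps = 800/13 + 74 = 1762/13; q' = 872 − 0.3·(800/13) = 11096/13.
ΔCS = ½(21637/26 + 11096/13)(1725/13 − 800/13) = 40541825/676; ΔPS = ½(21637/26 + 11096/13)(1762/13 − 1725/13) = 1621673/676.
Government spending = 74 × 11096/13 = 821104/13.
Net change = 40541825/676 + 1621673/676 − 821104/13 = -20535/26. The loss equals the DWL triangle ½·74·555/26.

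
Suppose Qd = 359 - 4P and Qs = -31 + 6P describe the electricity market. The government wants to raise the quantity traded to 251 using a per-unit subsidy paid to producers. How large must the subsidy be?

At Q = 251, invert demand for the buyer price: Pb = (359 − 251)/4 = 27; invert supply for the seller price: Ps = (251 − (-31))/6 = 47.
The subsidy must fill the gap: s = Ps − Pb = 47 − 27 = 20.

Required subsidy s = 20 per unit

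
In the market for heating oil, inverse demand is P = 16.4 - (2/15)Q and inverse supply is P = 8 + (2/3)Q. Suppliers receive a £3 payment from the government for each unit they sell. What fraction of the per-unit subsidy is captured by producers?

Producer share = 5/6

Pre-subsidy: 16.4 - (2/15)Q = 8 + (2/3)Q gives Q* = 10.5 and P* = 15.
With the subsidy, sellers receive Ps = Pb + 3 for each unit, where Pb is the price buyers pay.
On the curves, Pb = 16.4 - (2/15)Q and Ps = 8 + (2/3)Q; the wedge Ps − Pb = 3 gives 8 + (2/3)Q − (16.4 - (2/15)Q) = 3, so Q' = 14.25.
Then Pb = 16.4 − (2/15)·14.25 = 14.5 and Ps = 8 + (2/3)·14.25 = 17.5.
Buyers' price falls by P* − Pb = 15 − 14.5 = 0.5; sellers' price rises by Ps − P* = 17.5 − 15 = 2.5.
So producers capture 2.5/3 = 5/6 of each unit of subsidy.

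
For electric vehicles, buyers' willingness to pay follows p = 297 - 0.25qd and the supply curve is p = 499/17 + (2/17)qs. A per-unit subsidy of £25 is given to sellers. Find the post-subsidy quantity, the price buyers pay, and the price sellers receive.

Pre-subsidy: 297 - 0.25q = 499/17 + (2/17)q gives q* = 728 and p* = 115.
With the subsidy, sellers receive ps = pb + 25 for each unit, where pb is the price buyers pay.
On the curves, pb = 297 - 0.25q and ps = 499/17 + (2/17)q; the wedge ps − pb = 25 gives 499/17 + (2/17)q − (297 - 0.25q) = 25, so q' = 796.
Then pb = 297 − 0.25·796 = 98 and ps = 499/17 + (2/17)·796 = 123.

q' = 796; buyers pay £98; sellers receive £123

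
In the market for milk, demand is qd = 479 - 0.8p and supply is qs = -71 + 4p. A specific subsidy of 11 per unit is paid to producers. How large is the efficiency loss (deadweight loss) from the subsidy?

Pre-subsidy: 479 - 0.8p = -71 + 4p gives p* = 1375/12, q* = 1162/3.
With the subsidy, sellers receive ps = pb + 11 for each unit, where pb is the price buyers pay.
Supply in terms of pb becomes qs = -71 + 4(pb + 11) = -27 + 4pb. Setting this equal to demand: 479 - 0.8pb = -27 + 4pb, so pb = 1265/12.
Sellers receive ps = 1265/12 + 11 = 1397/12; q' = 479 − 0.8·(1265/12) = 1184/3.
The subsidy expands output by 1184/3 − 1162/3 = 22/3 past the efficient level; on those units the gap between marginal cost and willingness to pay runs from 0 up to 11.
DWL = ½ × 11 × 22/3 = 121/3.

Deadweight loss = 121/3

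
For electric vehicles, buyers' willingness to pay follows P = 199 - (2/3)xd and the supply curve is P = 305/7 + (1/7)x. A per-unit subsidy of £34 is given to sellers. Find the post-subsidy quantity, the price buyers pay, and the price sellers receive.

Pre-subsidy: 199 - (2/3)x = 305/7 + (1/7)x gives x* = 192 and P* = 71.
With the subsidy, sellers receive Ps = Pb + 34 for each unit, where Pb is the price buyers pay.
On the curves, Pb = 199 - (2/3)x and Ps = 305/7 + (1/7)x; the wedge Ps − Pb = 34 gives 305/7 + (1/7)x − (199 - (2/3)x) = 34, so x' = 234.
Then Pb = 199 − (2/3)·234 = 43 and Ps = 305/7 + (1/7)·234 = 77.

x' = 234; buyers pay £43; sellers receive £77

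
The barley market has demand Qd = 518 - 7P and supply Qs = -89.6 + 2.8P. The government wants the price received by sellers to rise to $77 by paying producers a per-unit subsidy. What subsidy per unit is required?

Required subsidy s = $21 per unit

At a seller price of 77, quantity supplied is -89.6 + 2.8·77 = 126.
Buyers absorb 126 only when they pay Pb with 518 − 7·Pb = 126, i.e. Pb = 56.
s = Ps − Pb = 77 − 56 = 21.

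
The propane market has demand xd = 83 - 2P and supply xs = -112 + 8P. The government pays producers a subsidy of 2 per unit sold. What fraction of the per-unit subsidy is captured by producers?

Producer share = 0.2

Pre-subsidy: 83 - 2P = -112 + 8P gives P* = 19.5, x* = 44.
With the subsidy, sellers receive Ps = Pb + 2 for each unit, where Pb is the price buyers pay.
Supply in terms of Pb becomes xs = -112 + 8(Pb + 2) = -96 + 8Pb. Setting this equal to demand: 83 - 2Pb = -96 + 8Pb, so Pb = 17.9.
Sellers receive Ps = 17.9 + 2 = 19.9; x' = 83 − 2·17.9 = 47.2.
Buyers' price falls by P* − Pb = 19.5 − 17.9 = 1.6; sellers' price rises by Ps − P* = 19.9 − 19.5 = 0.4.
So producers capture 0.4/2 = 0.2 of each unit of subsidy.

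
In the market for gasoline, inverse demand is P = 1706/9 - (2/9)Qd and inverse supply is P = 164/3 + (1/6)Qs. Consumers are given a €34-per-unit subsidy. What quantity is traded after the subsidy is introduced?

Q' = 3040/7

Pre-subsidy: 1706/9 - (2/9)Q = 164/3 + (1/6)Q gives Q* = 2428/7 and P* = 2362/21.
With the rebate, buyers effectively pay Pb = Ps − 34, where Ps is the price sellers receive.
On the curves, Pb = 1706/9 - (2/9)Q and Ps = 164/3 + (1/6)Q; the wedge Ps − Pb = 34 gives 164/3 + (1/6)Q − (1706/9 - (2/9)Q) = 34, so Q' = 3040/7.
Then Pb = 1706/9 − (2/9)·(3040/7) = 1954/21 and Ps = 164/3 + (1/6)·(3040/7) = 2668/21.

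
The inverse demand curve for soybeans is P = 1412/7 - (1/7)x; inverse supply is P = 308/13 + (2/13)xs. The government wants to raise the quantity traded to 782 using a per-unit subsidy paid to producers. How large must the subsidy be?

At x = 782, from the demand curve buyers pay Pb = 1412/7 − (1/7)·782 = 90; from the supply curve sellers need Ps = 308/13 + (2/13)·782 = 144.
The subsidy must fill the gap: s = Ps − Pb = 144 − 90 = 54.

Required subsidy s = 54 per unit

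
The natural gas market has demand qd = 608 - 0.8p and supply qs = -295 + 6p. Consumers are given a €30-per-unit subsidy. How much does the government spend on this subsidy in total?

Government cost = 266700/17

Pre-subsidy: 608 - 0.8p = -295 + 6p gives p* = 4515/34, q* = 8530/17.
With the rebate, buyers effectively pay pb = ps − 30, where ps is the price sellers receive.
Demand in terms of ps becomes qd = 608 − 0.8(ps − 30) = 632 - 0.8ps. Setting this equal to supply: 632 - 0.8ps = -295 + 6ps, so ps = 4635/34.
Buyers pay pb = 4635/34 − 30 = 3615/34; q' = -295 + 6·(4635/34) = 8890/17.
Government outlay = subsidy × quantity = 30 × 8890/17 = 266700/17.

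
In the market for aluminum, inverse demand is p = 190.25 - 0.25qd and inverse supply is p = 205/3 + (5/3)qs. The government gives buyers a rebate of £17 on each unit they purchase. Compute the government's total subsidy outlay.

Pre-subsidy: 190.25 - 0.25q = 205/3 + (5/3)q gives q* = 1463/23 and p* = 4010/23.
With the rebate, buyers effectively pay pb = ps − 17, where ps is the price sellers receive.
On the curves, pb = 190.25 - 0.25q and ps = 205/3 + (5/3)q; the wedge ps − pb = 17 gives 205/3 + (5/3)q − (190.25 - 0.25q) = 17, so q' = 1667/23.
Then pb = 190.25 − 0.25·(1667/23) = 3959/23 and ps = 205/3 + (5/3)·(1667/23) = 4350/23.
Government outlay = subsidy × quantity = 17 × 1667/23 = 28339/23.

Government cost = 28339/23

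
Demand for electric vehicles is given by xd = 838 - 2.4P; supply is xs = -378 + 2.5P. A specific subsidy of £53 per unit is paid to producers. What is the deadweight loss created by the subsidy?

Deadweight loss = 84270/49

Pre-subsidy: 838 - 2.4P = -378 + 2.5P gives P* = 12160/49, x* = 11878/49.
With the subsidy, sellers receive Ps = Pb + 53 for each unit, where Pb is the price buyers pay.
Supply in terms of Pb becomes xs = -378 + 2.5(Pb + 53) = -245.5 + 2.5Pb. Setting this equal to demand: 838 - 2.4Pb = -245.5 + 2.5Pb, so Pb = 10835/49.
Sellers receive Ps = 10835/49 + 53 = 13432/49; x' = 838 − 2.4·(10835/49) = 15058/49.
The subsidy expands output by 15058/49 − 11878/49 = 3180/49 past the efficient level; on those units the gap between marginal cost and willingness to pay runs from 0 up to 53.
DWL = ½ × 53 × 3180/49 = 84270/49.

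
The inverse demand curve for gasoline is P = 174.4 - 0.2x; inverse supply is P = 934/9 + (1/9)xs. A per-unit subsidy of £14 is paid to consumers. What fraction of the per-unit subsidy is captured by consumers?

Consumer share = 9/14

Pre-subsidy: 174.4 - 0.2x = 934/9 + (1/9)x gives x* = 227 and P* = 129.
With the rebate, buyers effectively pay Pb = Ps − 14, where Ps is the price sellers receive.
On the curves, Pb = 174.4 - 0.2x and Ps = 934/9 + (1/9)x; the wedge Ps − Pb = 14 gives 934/9 + (1/9)x − (174.4 - 0.2x) = 14, so x' = 272.
Then Pb = 174.4 − 0.2·272 = 120 and Ps = 934/9 + (1/9)·272 = 134.
Buyers' price falls by P* − Pb = 129 − 120 = 9; sellers' price rises by Ps − P* = 134 − 129 = 5.
So consumers capture 9/14 = 9/14 of each unit of subsidy.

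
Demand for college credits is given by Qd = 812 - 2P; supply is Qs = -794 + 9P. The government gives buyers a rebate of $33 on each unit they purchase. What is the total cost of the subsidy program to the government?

Government cost = $18942

Pre-subsidy: 812 - 2P = -794 + 9P gives P* = 146, Q* = 520.
With the rebate, buyers effectively pay Pb = Ps − 33, where Ps is the price sellers receive.
Demand in terms of Ps becomes Qd = 812 − 2(Ps − 33) = 878 - 2Ps. Setting this equal to supply: 878 - 2Ps = -794 + 9Ps, so Ps = 152.
Buyers pay Pb = 152 − 33 = 119; Q' = -794 + 9·152 = 574.
Government outlay = subsidy × quantity = 33 × 574 = 18942.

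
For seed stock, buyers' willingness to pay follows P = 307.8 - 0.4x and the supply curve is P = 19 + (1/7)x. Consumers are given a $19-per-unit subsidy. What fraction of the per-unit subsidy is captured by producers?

Pre-subsidy: 307.8 - 0.4x = 19 + (1/7)x gives x* = 532 and P* = 95.
With the rebate, buyers effectively pay Pb = Ps − 19, where Ps is the price sellers receive.
On the curves, Pb = 307.8 - 0.4x and Ps = 19 + (1/7)x; the wedge Ps − Pb = 19 gives 19 + (1/7)x − (307.8 - 0.4x) = 19, so x' = 567.
Then Pb = 307.8 − 0.4·567 = 81 and Ps = 19 + (1/7)·567 = 100.
Buyers' price falls by P* − Pb = 95 − 81 = 14; sellers' price rises by Ps − P* = 100 − 95 = 5.
So producers capture 5/19 = 5/19 of each unit of subsidy.

Producer share = 5/19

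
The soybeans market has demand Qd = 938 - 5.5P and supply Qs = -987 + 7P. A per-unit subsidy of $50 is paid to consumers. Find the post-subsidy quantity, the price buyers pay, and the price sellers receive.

Q' = 245; buyers pay $126; sellers receive $176

Pre-subsidy: 938 - 5.5P = -987 + 7P gives P* = 154, Q* = 91.
With the rebate, buyers effectively pay Pb = Ps − 50, where Ps is the price sellers receive.
Demand in terms of Ps becomes Qd = 938 − 5.5(Ps − 50) = 1213 - 5.5Ps. Setting this equal to supply: 1213 - 5.5Ps = -987 + 7Ps, so Ps = 176.
Buyers pay Pb = 176 − 50 = 126; Q' = -987 + 7·176 = 245.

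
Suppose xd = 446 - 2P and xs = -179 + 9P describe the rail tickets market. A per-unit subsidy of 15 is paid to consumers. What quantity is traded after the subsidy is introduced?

x' = 3926/11

Pre-subsidy: 446 - 2P = -179 + 9P gives P* = 625/11, x* = 3656/11.
With the rebate, buyers effectively pay Pb = Ps − 15, where Ps is the price sellers receive.
Demand in terms of Ps becomes xd = 446 − 2(Ps − 15) = 476 - 2Ps. Setting this equal to supply: 476 - 2Ps = -179 + 9Ps, so Ps = 655/11.
Buyers pay Pb = 655/11 − 15 = 490/11; x' = -179 + 9·(655/11) = 3926/11.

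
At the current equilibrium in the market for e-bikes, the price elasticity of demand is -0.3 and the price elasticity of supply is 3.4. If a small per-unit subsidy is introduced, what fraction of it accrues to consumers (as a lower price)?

Consumer share = 34/37

For a small subsidy around the equilibrium, the benefit split depends on the relative slopes, which at a point are proportional to the elasticities.
Buyer share = εs/(εs + |εd|) = 3.4/(3.4 + 0.3) = 34/37; seller share = |εd|/(εs + |εd|) = 3/37.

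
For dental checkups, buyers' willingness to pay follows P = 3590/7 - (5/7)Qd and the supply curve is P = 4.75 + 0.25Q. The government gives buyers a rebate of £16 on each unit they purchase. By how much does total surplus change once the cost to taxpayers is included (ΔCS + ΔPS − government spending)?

Pre-subsidy: 3590/7 - (5/7)Q = 4.75 + 0.25Q gives Q* = 14227/27 and P* = 3685/27.
With the rebate, buyers effectively pay Pb = Ps − 16, where Ps is the price sellers receive.
On the curves, Pb = 3590/7 - (5/7)Q and Ps = 4.75 + 0.25Q; the wedge Ps − Pb = 16 gives 4.75 + 0.25Q − (3590/7 - (5/7)Q) = 16, so Q' = 14675/27.
Then Pb = 3590/7 − (5/7)·(14675/27) = 3365/27 and Ps = 4.75 + 0.25·(14675/27) = 3797/27.
ΔCS = ½(14227/27 + 14675/27)(3685/27 − 3365/27) = 1541440/243; ΔPS = ½(14227/27 + 14675/27)(3797/27 − 3685/27) = 539504/243.
Government spending = 16 × 14675/27 = 234800/27.
Net change = 1541440/243 + 539504/243 − 234800/27 = -3584/27. The loss equals the DWL triangle ½·16·448/27.

Net change in total surplus = -3584/27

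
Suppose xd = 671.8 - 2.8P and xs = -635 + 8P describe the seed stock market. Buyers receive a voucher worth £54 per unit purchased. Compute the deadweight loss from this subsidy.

Pre-subsidy: 671.8 - 2.8P = -635 + 8P gives P* = 121, x* = 333.
With the rebate, buyers effectively pay Pb = Ps − 54, where Ps is the price sellers receive.
Demand in terms of Ps becomes xd = 671.8 − 2.8(Ps − 54) = 823 - 2.8Ps. Setting this equal to supply: 823 - 2.8Ps = -635 + 8Ps, so Ps = 135.
Buyers pay Pb = 135 − 54 = 81; x' = -635 + 8·135 = 445.
The subsidy expands output by 445 − 333 = 112 past the efficient level; on those units the gap between marginal cost and willingness to pay runs from 0 up to 54.
DWL = ½ × 54 × 112 = 3024.

Deadweight loss = £3024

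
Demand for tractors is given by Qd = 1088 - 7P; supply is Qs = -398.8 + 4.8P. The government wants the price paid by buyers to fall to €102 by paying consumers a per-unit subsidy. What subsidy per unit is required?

At a buyer price of 102, quantity demanded is 1088 − 7·102 = 374.
Sellers supply 374 only when they receive Ps with -398.8 + 4.8·Ps = 374, i.e. Ps = 161.
s = Ps − Pb = 161 − 102 = 59.

Required subsidy s = €59 per unit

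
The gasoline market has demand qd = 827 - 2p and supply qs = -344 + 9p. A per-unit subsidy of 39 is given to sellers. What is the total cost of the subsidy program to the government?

Government cost = 290823/11

Pre-subsidy: 827 - 2p = -344 + 9p gives p* = 1171/11, q* = 6755/11.
With the subsidy, sellers receive ps = pb + 39 for each unit, where pb is the price buyers pay.
Supply in terms of pb becomes qs = -344 + 9(pb + 39) = 7 + 9pb. Setting this equal to demand: 827 - 2pb = 7 + 9pb, so pb = 820/11.
Sellers receive ps = 820/11 + 39 = 1249/11; q' = 827 − 2·(820/11) = 7457/11.
Government outlay = subsidy × quantity = 39 × 7457/11 = 290823/11.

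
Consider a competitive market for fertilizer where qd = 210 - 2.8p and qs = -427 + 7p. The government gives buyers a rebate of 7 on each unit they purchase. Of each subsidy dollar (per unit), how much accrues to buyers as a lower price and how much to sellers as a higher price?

Buyers gain 5 per unit; sellers gain 2 per unit

Pre-subsidy: 210 - 2.8p = -427 + 7p gives p* = 65, q* = 28.
With the rebate, buyers effectively pay pb = ps − 7, where ps is the price sellers receive.
Demand in terms of ps becomes qd = 210 − 2.8(ps − 7) = 229.6 - 2.8ps. Setting this equal to supply: 229.6 - 2.8ps = -427 + 7ps, so ps = 67.
Buyers pay pb = 67 − 7 = 60; q' = -427 + 7·67 = 42.
Buyers' price falls by p* − pb = 65 − 60 = 5; sellers' price rises by ps − p* = 67 − 65 = 2.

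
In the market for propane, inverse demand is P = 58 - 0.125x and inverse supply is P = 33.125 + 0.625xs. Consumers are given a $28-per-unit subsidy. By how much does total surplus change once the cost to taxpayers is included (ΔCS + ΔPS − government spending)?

Net change in total surplus = -1568/3

Pre-subsidy: 58 - 0.125x = 33.125 + 0.625x gives x* = 199/6 and P* = 2585/48.
With the rebate, buyers effectively pay Pb = Ps − 28, where Ps is the price sellers receive.
On the curves, Pb = 58 - 0.125x and Ps = 33.125 + 0.625x; the wedge Ps − Pb = 28 gives 33.125 + 0.625x − (58 - 0.125x) = 28, so x' = 70.5.
Then Pb = 58 − 0.125·70.5 = 49.1875 and Ps = 33.125 + 0.625·70.5 = 77.1875.
ΔCS = ½(199/6 + 70.5)(2585/48 − 49.1875) = 2177/9; ΔPS = ½(199/6 + 70.5)(77.1875 − 2585/48) = 10885/9.
Government spending = 28 × 70.5 = 1974.
Net change = 2177/9 + 10885/9 − 1974 = -1568/3. The loss equals the DWL triangle ½·28·112/3.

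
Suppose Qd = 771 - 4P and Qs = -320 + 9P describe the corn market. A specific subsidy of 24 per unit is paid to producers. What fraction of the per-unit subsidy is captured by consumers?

Consumer share = 9/13

Pre-subsidy: 771 - 4P = -320 + 9P gives P* = 1091/13, Q* = 5659/13.
With the subsidy, sellers receive Ps = Pb + 24 for each unit, where Pb is the price buyers pay.
Supply in terms of Pb becomes Qs = -320 + 9(Pb + 24) = -104 + 9Pb. Setting this equal to demand: 771 - 4Pb = -104 + 9Pb, so Pb = 875/13.
Sellers receive Ps = 875/13 + 24 = 1187/13; Q' = 771 − 4·(875/13) = 6523/13.
Buyers' price falls by P* − Pb = 1091/13 − 875/13 = 216/13; sellers' price rises by Ps − P* = 1187/13 − 1091/13 = 96/13.
So consumers capture (216/13)/24 = 9/13 of each unit of subsidy.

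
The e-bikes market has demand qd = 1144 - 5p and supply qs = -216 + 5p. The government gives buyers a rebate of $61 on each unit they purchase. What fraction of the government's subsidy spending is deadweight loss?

Pre-subsidy: 1144 - 5p = -216 + 5p gives p* = 136, q* = 464.
With the rebate, buyers effectively pay pb = ps − 61, where ps is the price sellers receive.
Demand in terms of ps becomes qd = 1144 − 5(ps − 61) = 1449 - 5ps. Setting this equal to supply: 1449 - 5ps = -216 + 5ps, so ps = 166.5.
Buyers pay pb = 166.5 − 61 = 105.5; q' = -216 + 5·166.5 = 616.5.
ΔCS = ½(464 + 616.5)(136 − 105.5) = 16477.625; ΔPS = ½(464 + 616.5)(166.5 − 136) = 16477.625.
Government spending = 61 × 616.5 = 37606.5.
DWL = ½ × 61 × (616.5 − 464) = 4651.25; fraction = 4651.25 / 37606.5 = 305/2466.

DWL / government spending = 305/2466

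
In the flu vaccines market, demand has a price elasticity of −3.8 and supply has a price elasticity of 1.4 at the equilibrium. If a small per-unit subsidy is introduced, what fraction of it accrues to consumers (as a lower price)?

Consumer share = 7/26

For a small subsidy around the equilibrium, the benefit split depends on the relative slopes, which at a point are proportional to the elasticities.
Buyer share = εs/(εs + |εd|) = 1.4/(1.4 + 3.8) = 7/26; seller share = |εd|/(εs + |εd|) = 19/26.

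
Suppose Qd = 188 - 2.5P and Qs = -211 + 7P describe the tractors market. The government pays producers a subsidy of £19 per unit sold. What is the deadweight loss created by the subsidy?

Pre-subsidy: 188 - 2.5P = -211 + 7P gives P* = 42, Q* = 83.
With the subsidy, sellers receive Ps = Pb + 19 for each unit, where Pb is the price buyers pay.
Supply in terms of Pb becomes Qs = -211 + 7(Pb + 19) = -78 + 7Pb. Setting this equal to demand: 188 - 2.5Pb = -78 + 7Pb, so Pb = 28.
Sellers receive Ps = 28 + 19 = 47; Q' = 188 − 2.5·28 = 118.
The subsidy expands output by 118 − 83 = 35 past the efficient level; on those units the gap between marginal cost and willingness to pay runs from 0 up to 19.
DWL = ½ × 19 × 35 = 332.5.

Deadweight loss = £332.5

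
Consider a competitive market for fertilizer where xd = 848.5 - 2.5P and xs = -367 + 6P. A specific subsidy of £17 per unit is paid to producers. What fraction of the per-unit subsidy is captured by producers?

Pre-subsidy: 848.5 - 2.5P = -367 + 6P gives P* = 143, x* = 491.
With the subsidy, sellers receive Ps = Pb + 17 for each unit, where Pb is the price buyers pay.
Supply in terms of Pb becomes xs = -367 + 6(Pb + 17) = -265 + 6Pb. Setting this equal to demand: 848.5 - 2.5Pb = -265 + 6Pb, so Pb = 131.
Sellers receive Ps = 131 + 17 = 148; x' = 848.5 − 2.5·131 = 521.
Buyers' price falls by P* − Pb = 143 − 131 = 12; sellers' price rises by Ps − P* = 148 − 143 = 5.
So producers capture 5/17 = 5/17 of each unit of subsidy.

Producer share = 5/17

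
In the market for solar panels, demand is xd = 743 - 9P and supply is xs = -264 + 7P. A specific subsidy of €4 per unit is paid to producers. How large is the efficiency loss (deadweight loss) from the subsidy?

Deadweight loss = €31.5

Pre-subsidy: 743 - 9P = -264 + 7P gives P* = 62.9375, x* = 176.5625.
With the subsidy, sellers receive Ps = Pb + 4 for each unit, where Pb is the price buyers pay.
Supply in terms of Pb becomes xs = -264 + 7(Pb + 4) = -236 + 7Pb. Setting this equal to demand: 743 - 9Pb = -236 + 7Pb, so Pb = 61.1875.
Sellers receive Ps = 61.1875 + 4 = 65.1875; x' = 743 − 9·61.1875 = 192.3125.
The subsidy expands output by 192.3125 − 176.5625 = 15.75 past the efficient level; on those units the gap between marginal cost and willingness to pay runs from 0 up to 4.
DWL = ½ × 4 × 15.75 = 31.5.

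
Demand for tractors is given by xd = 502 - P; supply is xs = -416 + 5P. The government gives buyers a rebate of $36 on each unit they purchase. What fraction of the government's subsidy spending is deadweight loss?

Pre-subsidy: 502 - P = -416 + 5P gives P* = 153, x* = 349.
With the rebate, buyers effectively pay Pb = Ps − 36, where Ps is the price sellers receive.
Demand in terms of Ps becomes xd = 502 − 1(Ps − 36) = 538 - Ps. Setting this equal to supply: 538 - Ps = -416 + 5Ps, so Ps = 159.
Buyers pay Pb = 159 − 36 = 123; x' = -416 + 5·159 = 379.
ΔCS = ½(349 + 379)(153 − 123) = 10920; ΔPS = ½(349 + 379)(159 − 153) = 2184.
Government spending = 36 × 379 = 13644.
DWL = ½ × 36 × (379 − 349) = 540; fraction = 540 / 13644 = 15/379.

DWL / government spending = 15/379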